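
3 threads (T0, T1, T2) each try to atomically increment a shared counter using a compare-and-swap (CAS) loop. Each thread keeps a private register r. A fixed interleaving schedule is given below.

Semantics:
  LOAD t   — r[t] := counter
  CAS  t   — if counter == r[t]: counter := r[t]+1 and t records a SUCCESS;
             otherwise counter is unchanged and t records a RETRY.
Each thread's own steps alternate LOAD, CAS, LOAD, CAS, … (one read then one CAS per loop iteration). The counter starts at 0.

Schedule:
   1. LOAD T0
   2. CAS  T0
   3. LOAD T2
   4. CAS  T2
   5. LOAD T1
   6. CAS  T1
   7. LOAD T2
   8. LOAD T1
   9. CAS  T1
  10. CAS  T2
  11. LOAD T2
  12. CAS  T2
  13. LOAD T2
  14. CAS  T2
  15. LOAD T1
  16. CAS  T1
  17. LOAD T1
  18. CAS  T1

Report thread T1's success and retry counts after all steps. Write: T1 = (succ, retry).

T1 = (4, 0)

[1] T0.load  rd  (counter 0, T0.r 0)
[2] T0.cas  hit  (counter 1, T0.r 0)
[3] T2.load  rd  (counter 1, T2.r 1)
[4] T2.cas  hit  (counter 2, T2.r 1)
[5] T1.load  rd  (counter 2, T1.r 2)
[6] T1.cas  hit  (counter 3, T1.r 2)
[7] T2.load  rd  (counter 3, T2.r 3)
[8] T1.load  rd  (counter 3, T1.r 3)
[9] T1.cas  hit  (counter 4, T1.r 3)
[10] T2.cas  miss  (counter 4, T2.r 3)
[11] T2.load  rd  (counter 4, T2.r 4)
[12] T2.cas  hit  (counter 5, T2.r 4)
[13] T2.load  rd  (counter 5, T2.r 5)
[14] T2.cas  hit  (counter 6, T2.r 5)
[15] T1.load  rd  (counter 6, T1.r 6)
[16] T1.cas  hit  (counter 7, T1.r 6)
[17] T1.load  rd  (counter 7, T1.r 7)
[18] T1.cas  hit  (counter 8, T1.r 7)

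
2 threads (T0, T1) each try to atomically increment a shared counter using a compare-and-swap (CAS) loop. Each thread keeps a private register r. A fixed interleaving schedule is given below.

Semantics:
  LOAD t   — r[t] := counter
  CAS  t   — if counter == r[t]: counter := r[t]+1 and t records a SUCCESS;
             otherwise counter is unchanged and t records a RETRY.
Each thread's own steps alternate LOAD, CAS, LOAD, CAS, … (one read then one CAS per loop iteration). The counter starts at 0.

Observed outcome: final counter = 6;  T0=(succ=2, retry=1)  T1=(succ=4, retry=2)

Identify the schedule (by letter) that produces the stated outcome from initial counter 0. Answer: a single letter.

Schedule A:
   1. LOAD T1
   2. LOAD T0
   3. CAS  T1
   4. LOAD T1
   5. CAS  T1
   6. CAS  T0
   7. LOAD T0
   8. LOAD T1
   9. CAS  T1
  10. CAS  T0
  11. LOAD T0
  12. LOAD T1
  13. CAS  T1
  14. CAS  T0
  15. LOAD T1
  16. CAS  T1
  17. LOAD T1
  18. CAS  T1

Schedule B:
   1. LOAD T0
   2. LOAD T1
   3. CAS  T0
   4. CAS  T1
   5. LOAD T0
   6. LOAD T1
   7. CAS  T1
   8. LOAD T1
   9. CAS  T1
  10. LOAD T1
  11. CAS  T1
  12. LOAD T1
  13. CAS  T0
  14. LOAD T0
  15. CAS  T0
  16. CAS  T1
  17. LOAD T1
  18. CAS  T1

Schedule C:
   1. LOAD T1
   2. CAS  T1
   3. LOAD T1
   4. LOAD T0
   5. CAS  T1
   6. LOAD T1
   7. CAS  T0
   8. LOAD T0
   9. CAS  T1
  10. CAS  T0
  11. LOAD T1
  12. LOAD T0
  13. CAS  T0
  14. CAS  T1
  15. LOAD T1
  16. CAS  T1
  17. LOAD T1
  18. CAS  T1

Tracing schedule B:
#1 T0 reads 0
#2 T1 reads 0
#3 T0 CAS(0→1) writes; counter now 1
#4 T1 CAS(0→1) fails; counter now 1
#5 T0 reads 1
#6 T1 reads 1
#7 T1 CAS(1→2) writes; counter now 2
#8 T1 reads 2
#9 T1 CAS(2→3) writes; counter now 3
#10 T1 reads 3
#11 T1 CAS(3→4) writes; counter now 4
#12 T1 reads 4
#13 T0 CAS(1→2) fails; counter now 4
#14 T0 reads 4
#15 T0 CAS(4→5) writes; counter now 5
#16 T1 CAS(4→5) fails; counter now 5
#17 T1 reads 5
#18 T1 CAS(5→6) writes; counter now 6

B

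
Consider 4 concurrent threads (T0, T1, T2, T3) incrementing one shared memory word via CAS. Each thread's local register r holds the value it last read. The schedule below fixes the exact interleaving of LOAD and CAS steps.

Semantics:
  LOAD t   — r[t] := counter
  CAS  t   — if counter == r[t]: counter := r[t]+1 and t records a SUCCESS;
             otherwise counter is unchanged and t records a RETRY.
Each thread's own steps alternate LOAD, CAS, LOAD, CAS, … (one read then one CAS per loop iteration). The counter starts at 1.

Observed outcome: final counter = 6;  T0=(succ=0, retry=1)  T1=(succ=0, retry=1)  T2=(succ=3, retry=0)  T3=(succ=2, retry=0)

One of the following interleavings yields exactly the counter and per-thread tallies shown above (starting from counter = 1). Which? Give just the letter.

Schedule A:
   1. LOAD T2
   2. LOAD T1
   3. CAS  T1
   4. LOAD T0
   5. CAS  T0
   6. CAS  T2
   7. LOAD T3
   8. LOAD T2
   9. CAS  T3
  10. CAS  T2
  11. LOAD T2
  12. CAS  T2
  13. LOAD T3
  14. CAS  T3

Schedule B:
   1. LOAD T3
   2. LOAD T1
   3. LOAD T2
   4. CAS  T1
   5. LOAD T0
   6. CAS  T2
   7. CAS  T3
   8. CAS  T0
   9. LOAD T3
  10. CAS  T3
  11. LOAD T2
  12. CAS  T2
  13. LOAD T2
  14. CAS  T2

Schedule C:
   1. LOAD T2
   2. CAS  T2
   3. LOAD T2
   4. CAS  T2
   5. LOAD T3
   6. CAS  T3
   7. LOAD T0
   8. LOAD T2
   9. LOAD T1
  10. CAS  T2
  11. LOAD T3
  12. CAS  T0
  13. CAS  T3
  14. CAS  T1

Run C:
   1) LOAD T2:  M=1  r_T2=1
   2) CAS  T2:  M=2  r_T2=1 ✓
   3) LOAD T2:  M=2  r_T2=2
   4) CAS  T2:  M=3  r_T2=2 ✓
   5) LOAD T3:  M=3  r_T3=3
   6) CAS  T3:  M=4  r_T3=3 ✓
   7) LOAD T0:  M=4  r_T0=4
   8) LOAD T2:  M=4  r_T2=4
   9) LOAD T1:  M=4  r_T1=4
  10) CAS  T2:  M=5  r_T2=4 ✓
  11) LOAD T3:  M=5  r_T3=5
  12) CAS  T0:  M=5  r_T0=4 ✗
  13) CAS  T3:  M=6  r_T3=5 ✓
  14) CAS  T1:  M=6  r_T1=4 ✗

C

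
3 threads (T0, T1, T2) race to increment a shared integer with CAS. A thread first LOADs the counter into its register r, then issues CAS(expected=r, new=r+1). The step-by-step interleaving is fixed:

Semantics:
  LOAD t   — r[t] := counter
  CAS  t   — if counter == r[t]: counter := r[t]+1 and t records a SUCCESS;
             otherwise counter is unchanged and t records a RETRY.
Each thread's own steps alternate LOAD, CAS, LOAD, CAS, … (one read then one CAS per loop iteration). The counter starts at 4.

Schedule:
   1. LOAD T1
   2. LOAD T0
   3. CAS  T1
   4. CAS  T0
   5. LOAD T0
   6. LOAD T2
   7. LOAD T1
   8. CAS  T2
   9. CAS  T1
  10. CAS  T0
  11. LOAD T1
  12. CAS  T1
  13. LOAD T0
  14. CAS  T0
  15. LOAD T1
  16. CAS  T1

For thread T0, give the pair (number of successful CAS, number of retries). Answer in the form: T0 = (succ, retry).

T0 = (1, 2)

step 1: T1 LOAD ⇒ load; ctr=4 reg=4
step 2: T0 LOAD ⇒ load; ctr=4 reg=4
step 3: T1 CAS ⇒ ok; ctr=5 reg=4
step 4: T0 CAS ⇒ retry; ctr=5 reg=4
step 5: T0 LOAD ⇒ load; ctr=5 reg=5
step 6: T2 LOAD ⇒ load; ctr=5 reg=5
step 7: T1 LOAD ⇒ load; ctr=5 reg=5
step 8: T2 CAS ⇒ ok; ctr=6 reg=5
step 9: T1 CAS ⇒ retry; ctr=6 reg=5
step 10: T0 CAS ⇒ retry; ctr=6 reg=5
step 11: T1 LOAD ⇒ load; ctr=6 reg=6
step 12: T1 CAS ⇒ ok; ctr=7 reg=6
step 13: T0 LOAD ⇒ load; ctr=7 reg=7
step 14: T0 CAS ⇒ ok; ctr=8 reg=7
step 15: T1 LOAD ⇒ load; ctr=8 reg=8
step 16: T1 CAS ⇒ ok; ctr=9 reg=8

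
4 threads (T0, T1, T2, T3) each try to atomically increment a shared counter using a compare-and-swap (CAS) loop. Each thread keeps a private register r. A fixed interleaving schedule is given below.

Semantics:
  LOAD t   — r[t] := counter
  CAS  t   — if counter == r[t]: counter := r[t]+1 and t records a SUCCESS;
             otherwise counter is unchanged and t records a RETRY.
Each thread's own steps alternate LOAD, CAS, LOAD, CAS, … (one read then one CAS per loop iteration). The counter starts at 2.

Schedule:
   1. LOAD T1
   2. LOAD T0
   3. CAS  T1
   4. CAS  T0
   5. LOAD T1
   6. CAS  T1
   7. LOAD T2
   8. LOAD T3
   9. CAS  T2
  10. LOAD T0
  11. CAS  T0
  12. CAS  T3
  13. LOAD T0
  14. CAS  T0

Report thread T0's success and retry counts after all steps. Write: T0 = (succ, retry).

   1) LOAD T1:  M=2  r_T1=2
   2) LOAD T0:  M=2  r_T0=2
   3) CAS  T1:  M=3  r_T1=2 ✓
   4) CAS  T0:  M=3  r_T0=2 ✗
   5) LOAD T1:  M=3  r_T1=3
   6) CAS  T1:  M=4  r_T1=3 ✓
   7) LOAD T2:  M=4  r_T2=4
   8) LOAD T3:  M=4  r_T3=4
   9) CAS  T2:  M=5  r_T2=4 ✓
  10) LOAD T0:  M=5  r_T0=5
  11) CAS  T0:  M=6  r_T0=5 ✓
  12) CAS  T3:  M=6  r_T3=4 ✗
  13) LOAD T0:  M=6  r_T0=6
  14) CAS  T0:  M=7  r_T0=6 ✓

T0 = (2, 1)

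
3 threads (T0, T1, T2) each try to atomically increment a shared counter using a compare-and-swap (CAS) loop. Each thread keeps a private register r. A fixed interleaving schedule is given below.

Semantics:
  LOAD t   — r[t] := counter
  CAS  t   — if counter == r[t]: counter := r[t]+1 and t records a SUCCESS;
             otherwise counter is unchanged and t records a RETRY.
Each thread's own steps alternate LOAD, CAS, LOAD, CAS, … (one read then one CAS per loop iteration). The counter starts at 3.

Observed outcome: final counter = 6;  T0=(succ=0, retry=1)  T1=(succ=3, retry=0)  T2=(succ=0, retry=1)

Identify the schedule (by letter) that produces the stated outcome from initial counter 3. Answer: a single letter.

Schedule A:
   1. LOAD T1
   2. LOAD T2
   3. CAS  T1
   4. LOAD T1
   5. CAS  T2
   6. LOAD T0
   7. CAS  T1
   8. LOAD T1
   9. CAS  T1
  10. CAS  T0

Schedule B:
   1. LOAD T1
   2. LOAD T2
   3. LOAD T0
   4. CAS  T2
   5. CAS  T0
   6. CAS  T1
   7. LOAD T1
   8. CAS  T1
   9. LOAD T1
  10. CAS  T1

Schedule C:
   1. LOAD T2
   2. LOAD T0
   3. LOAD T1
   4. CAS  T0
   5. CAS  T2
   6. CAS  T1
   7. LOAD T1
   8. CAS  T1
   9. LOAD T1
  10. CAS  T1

Tracing schedule A:
   1) LOAD T1:  M=3  r_T1=3
   2) LOAD T2:  M=3  r_T2=3
   3) CAS  T1:  M=4  r_T1=3 ✓
   4) LOAD T1:  M=4  r_T1=4
   5) CAS  T2:  M=4  r_T2=3 ✗
   6) LOAD T0:  M=4  r_T0=4
   7) CAS  T1:  M=5  r_T1=4 ✓
   8) LOAD T1:  M=5  r_T1=5
   9) CAS  T1:  M=6  r_T1=5 ✓
  10) CAS  T0:  M=6  r_T0=4 ✗

A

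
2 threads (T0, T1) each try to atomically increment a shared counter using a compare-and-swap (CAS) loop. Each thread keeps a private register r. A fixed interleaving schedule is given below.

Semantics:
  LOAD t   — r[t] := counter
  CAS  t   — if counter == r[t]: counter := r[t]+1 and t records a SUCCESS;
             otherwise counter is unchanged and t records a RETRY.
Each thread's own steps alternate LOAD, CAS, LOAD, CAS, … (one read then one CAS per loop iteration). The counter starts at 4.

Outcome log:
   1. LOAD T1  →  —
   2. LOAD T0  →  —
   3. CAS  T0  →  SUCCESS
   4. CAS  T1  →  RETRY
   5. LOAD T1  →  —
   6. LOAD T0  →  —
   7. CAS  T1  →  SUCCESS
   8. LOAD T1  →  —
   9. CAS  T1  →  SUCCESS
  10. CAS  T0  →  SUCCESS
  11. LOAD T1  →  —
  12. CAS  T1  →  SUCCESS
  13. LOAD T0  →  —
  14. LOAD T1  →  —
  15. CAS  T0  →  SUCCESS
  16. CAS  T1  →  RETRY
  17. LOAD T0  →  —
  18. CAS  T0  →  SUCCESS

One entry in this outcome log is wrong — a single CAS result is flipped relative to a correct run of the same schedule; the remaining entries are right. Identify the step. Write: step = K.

Re-executing:
[1] T1.load  rd  (counter 4, T1.r 4)
[2] T0.load  rd  (counter 4, T0.r 4)
[3] T0.cas  hit  (counter 5, T0.r 4)
[4] T1.cas  miss  (counter 5, T1.r 4)
[5] T1.load  rd  (counter 5, T1.r 5)
[6] T0.load  rd  (counter 5, T0.r 5)
[7] T1.cas  hit  (counter 6, T1.r 5)
[8] T1.load  rd  (counter 6, T1.r 6)
[9] T1.cas  hit  (counter 7, T1.r 6)
[10] T0.cas  miss  (counter 7, T0.r 5)
[11] T1.load  rd  (counter 7, T1.r 7)
[12] T1.cas  hit  (counter 8, T1.r 7)
[13] T0.load  rd  (counter 8, T0.r 8)
[14] T1.load  rd  (counter 8, T1.r 8)
[15] T0.cas  hit  (counter 9, T0.r 8)
[16] T1.cas  miss  (counter 9, T1.r 8)
[17] T0.load  rd  (counter 9, T0.r 9)
[18] T0.cas  hit  (counter 10, T0.r 9)
Flip is step 10.

step = 10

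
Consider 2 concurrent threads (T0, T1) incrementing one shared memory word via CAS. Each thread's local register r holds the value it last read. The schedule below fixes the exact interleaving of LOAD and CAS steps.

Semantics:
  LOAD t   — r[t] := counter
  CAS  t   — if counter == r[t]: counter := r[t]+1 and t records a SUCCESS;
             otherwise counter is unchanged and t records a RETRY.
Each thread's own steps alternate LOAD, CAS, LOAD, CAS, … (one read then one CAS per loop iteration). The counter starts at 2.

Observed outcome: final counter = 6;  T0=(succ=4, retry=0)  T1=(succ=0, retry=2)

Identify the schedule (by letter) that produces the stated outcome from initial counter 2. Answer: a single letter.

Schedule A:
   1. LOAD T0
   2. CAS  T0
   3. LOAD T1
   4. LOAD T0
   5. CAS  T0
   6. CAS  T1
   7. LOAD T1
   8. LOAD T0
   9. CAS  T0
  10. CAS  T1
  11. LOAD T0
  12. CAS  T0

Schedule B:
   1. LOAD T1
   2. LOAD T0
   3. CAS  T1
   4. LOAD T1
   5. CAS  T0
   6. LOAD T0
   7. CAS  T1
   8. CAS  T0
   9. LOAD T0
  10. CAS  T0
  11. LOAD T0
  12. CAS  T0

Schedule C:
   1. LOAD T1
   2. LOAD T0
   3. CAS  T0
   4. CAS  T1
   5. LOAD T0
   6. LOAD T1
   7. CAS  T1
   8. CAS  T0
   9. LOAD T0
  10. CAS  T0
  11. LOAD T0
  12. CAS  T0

Tracing schedule A:
step 1: T0 LOAD ⇒ load; ctr=2 reg=2
step 2: T0 CAS ⇒ ok; ctr=3 reg=2
step 3: T1 LOAD ⇒ load; ctr=3 reg=3
step 4: T0 LOAD ⇒ load; ctr=3 reg=3
step 5: T0 CAS ⇒ ok; ctr=4 reg=3
step 6: T1 CAS ⇒ retry; ctr=4 reg=3
step 7: T1 LOAD ⇒ load; ctr=4 reg=4
step 8: T0 LOAD ⇒ load; ctr=4 reg=4
step 9: T0 CAS ⇒ ok; ctr=5 reg=4
step 10: T1 CAS ⇒ retry; ctr=5 reg=4
step 11: T0 LOAD ⇒ load; ctr=5 reg=5
step 12: T0 CAS ⇒ ok; ctr=6 reg=5

A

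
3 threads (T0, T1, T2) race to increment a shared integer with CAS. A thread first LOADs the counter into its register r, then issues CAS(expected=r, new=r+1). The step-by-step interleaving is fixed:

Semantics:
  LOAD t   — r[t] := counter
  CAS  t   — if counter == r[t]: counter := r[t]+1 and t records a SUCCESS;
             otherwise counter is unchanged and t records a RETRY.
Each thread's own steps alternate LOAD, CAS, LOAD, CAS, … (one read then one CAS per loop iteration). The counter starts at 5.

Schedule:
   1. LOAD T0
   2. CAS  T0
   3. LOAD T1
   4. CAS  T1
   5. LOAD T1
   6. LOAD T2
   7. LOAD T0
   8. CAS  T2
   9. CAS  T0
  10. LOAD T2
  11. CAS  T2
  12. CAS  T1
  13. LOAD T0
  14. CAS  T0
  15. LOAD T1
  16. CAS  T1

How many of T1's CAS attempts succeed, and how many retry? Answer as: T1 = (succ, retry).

T1 = (2, 1)

   1) LOAD T0:  M=5  r_T0=5
   2) CAS  T0:  M=6  r_T0=5 ✓
   3) LOAD T1:  M=6  r_T1=6
   4) CAS  T1:  M=7  r_T1=6 ✓
   5) LOAD T1:  M=7  r_T1=7
   6) LOAD T2:  M=7  r_T2=7
   7) LOAD T0:  M=7  r_T0=7
   8) CAS  T2:  M=8  r_T2=7 ✓
   9) CAS  T0:  M=8  r_T0=7 ✗
  10) LOAD T2:  M=8  r_T2=8
  11) CAS  T2:  M=9  r_T2=8 ✓
  12) CAS  T1:  M=9  r_T1=7 ✗
  13) LOAD T0:  M=9  r_T0=9
  14) CAS  T0:  M=10  r_T0=9 ✓
  15) LOAD T1:  M=10  r_T1=10
  16) CAS  T1:  M=11  r_T1=10 ✓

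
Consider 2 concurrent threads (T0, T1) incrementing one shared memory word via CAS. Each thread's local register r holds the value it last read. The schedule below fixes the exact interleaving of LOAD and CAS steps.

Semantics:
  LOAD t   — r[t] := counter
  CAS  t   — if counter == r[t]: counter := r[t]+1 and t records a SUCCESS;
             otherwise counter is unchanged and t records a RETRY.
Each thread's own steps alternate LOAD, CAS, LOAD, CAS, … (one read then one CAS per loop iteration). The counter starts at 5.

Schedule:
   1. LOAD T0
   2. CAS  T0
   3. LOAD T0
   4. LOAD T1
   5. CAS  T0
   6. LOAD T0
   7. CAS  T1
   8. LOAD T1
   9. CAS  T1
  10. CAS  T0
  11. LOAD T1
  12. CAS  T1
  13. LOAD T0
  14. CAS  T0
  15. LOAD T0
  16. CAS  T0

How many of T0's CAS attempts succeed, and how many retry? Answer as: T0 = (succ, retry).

1. LOAD T0 → mem=5 r[T0]=5 [LOAD]
2. CAS T0 → mem=6 r[T0]=5 [OK]
3. LOAD T0 → mem=6 r[T0]=6 [LOAD]
4. LOAD T1 → mem=6 r[T1]=6 [LOAD]
5. CAS T0 → mem=7 r[T0]=6 [OK]
6. LOAD T0 → mem=7 r[T0]=7 [LOAD]
7. CAS T1 → mem=7 r[T1]=6 [RETRY]
8. LOAD T1 → mem=7 r[T1]=7 [LOAD]
9. CAS T1 → mem=8 r[T1]=7 [OK]
10. CAS T0 → mem=8 r[T0]=7 [RETRY]
11. LOAD T1 → mem=8 r[T1]=8 [LOAD]
12. CAS T1 → mem=9 r[T1]=8 [OK]
13. LOAD T0 → mem=9 r[T0]=9 [LOAD]
14. CAS T0 → mem=10 r[T0]=9 [OK]
15. LOAD T0 → mem=10 r[T0]=10 [LOAD]
16. CAS T0 → mem=11 r[T0]=10 [OK]

T0 = (4, 1)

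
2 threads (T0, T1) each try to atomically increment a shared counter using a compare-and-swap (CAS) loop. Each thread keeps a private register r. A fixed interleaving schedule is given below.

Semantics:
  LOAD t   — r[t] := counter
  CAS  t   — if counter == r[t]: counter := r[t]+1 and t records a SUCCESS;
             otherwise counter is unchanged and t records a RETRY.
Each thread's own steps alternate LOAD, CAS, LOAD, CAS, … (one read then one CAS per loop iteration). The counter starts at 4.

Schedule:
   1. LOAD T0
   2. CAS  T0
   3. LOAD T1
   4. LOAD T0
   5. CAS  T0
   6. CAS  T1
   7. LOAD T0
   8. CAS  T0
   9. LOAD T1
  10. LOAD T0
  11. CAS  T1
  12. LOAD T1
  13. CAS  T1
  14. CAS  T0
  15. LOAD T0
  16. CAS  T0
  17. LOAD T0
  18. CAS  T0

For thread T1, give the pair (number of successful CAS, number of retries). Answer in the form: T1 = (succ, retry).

step 1: T0 LOAD ⇒ load; ctr=4 reg=4
step 2: T0 CAS ⇒ ok; ctr=5 reg=4
step 3: T1 LOAD ⇒ load; ctr=5 reg=5
step 4: T0 LOAD ⇒ load; ctr=5 reg=5
step 5: T0 CAS ⇒ ok; ctr=6 reg=5
step 6: T1 CAS ⇒ retry; ctr=6 reg=5
step 7: T0 LOAD ⇒ load; ctr=6 reg=6
step 8: T0 CAS ⇒ ok; ctr=7 reg=6
step 9: T1 LOAD ⇒ load; ctr=7 reg=7
step 10: T0 LOAD ⇒ load; ctr=7 reg=7
step 11: T1 CAS ⇒ ok; ctr=8 reg=7
step 12: T1 LOAD ⇒ load; ctr=8 reg=8
step 13: T1 CAS ⇒ ok; ctr=9 reg=8
step 14: T0 CAS ⇒ retry; ctr=9 reg=7
step 15: T0 LOAD ⇒ load; ctr=9 reg=9
step 16: T0 CAS ⇒ ok; ctr=10 reg=9
step 17: T0 LOAD ⇒ load; ctr=10 reg=10
step 18: T0 CAS ⇒ ok; ctr=11 reg=10

T1 = (2, 1)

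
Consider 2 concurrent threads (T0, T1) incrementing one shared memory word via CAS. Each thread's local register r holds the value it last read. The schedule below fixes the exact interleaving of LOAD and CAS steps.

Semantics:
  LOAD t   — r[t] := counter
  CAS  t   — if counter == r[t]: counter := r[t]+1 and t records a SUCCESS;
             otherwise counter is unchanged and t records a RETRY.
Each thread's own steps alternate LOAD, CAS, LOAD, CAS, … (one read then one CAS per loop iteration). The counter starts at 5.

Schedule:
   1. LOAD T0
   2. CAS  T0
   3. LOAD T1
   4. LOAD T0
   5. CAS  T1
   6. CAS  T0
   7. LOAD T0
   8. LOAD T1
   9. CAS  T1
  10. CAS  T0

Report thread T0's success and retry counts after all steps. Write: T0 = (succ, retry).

T0 = (1, 2)

   1) LOAD T0:  M=5  r_T0=5
   2) CAS  T0:  M=6  r_T0=5 ✓
   3) LOAD T1:  M=6  r_T1=6
   4) LOAD T0:  M=6  r_T0=6
   5) CAS  T1:  M=7  r_T1=6 ✓
   6) CAS  T0:  M=7  r_T0=6 ✗
   7) LOAD T0:  M=7  r_T0=7
   8) LOAD T1:  M=7  r_T1=7
   9) CAS  T1:  M=8  r_T1=7 ✓
  10) CAS  T0:  M=8  r_T0=7 ✗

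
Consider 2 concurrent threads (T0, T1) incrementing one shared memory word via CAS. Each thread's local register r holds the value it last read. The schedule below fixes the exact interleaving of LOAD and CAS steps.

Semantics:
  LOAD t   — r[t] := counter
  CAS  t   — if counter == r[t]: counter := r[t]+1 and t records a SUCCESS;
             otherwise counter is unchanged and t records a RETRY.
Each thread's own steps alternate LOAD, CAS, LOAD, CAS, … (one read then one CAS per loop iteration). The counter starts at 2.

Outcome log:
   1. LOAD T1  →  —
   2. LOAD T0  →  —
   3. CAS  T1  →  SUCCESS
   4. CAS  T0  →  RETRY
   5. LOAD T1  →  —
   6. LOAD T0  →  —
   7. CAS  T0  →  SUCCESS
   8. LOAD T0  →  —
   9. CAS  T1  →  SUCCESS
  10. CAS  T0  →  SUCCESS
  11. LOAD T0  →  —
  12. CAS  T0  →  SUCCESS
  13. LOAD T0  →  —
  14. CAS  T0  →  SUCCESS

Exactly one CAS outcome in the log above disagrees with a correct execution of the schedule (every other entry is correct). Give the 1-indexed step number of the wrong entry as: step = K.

Re-executing:
1. LOAD T1 → mem=2 r[T1]=2 [LOAD]
2. LOAD T0 → mem=2 r[T0]=2 [LOAD]
3. CAS T1 → mem=3 r[T1]=2 [OK]
4. CAS T0 → mem=3 r[T0]=2 [RETRY]
5. LOAD T1 → mem=3 r[T1]=3 [LOAD]
6. LOAD T0 → mem=3 r[T0]=3 [LOAD]
7. CAS T0 → mem=4 r[T0]=3 [OK]
8. LOAD T0 → mem=4 r[T0]=4 [LOAD]
9. CAS T1 → mem=4 r[T1]=3 [RETRY]
10. CAS T0 → mem=5 r[T0]=4 [OK]
11. LOAD T0 → mem=5 r[T0]=5 [LOAD]
12. CAS T0 → mem=6 r[T0]=5 [OK]
13. LOAD T0 → mem=6 r[T0]=6 [LOAD]
14. CAS T0 → mem=7 r[T0]=6 [OK]
Log disagrees first at step 9.

step = 9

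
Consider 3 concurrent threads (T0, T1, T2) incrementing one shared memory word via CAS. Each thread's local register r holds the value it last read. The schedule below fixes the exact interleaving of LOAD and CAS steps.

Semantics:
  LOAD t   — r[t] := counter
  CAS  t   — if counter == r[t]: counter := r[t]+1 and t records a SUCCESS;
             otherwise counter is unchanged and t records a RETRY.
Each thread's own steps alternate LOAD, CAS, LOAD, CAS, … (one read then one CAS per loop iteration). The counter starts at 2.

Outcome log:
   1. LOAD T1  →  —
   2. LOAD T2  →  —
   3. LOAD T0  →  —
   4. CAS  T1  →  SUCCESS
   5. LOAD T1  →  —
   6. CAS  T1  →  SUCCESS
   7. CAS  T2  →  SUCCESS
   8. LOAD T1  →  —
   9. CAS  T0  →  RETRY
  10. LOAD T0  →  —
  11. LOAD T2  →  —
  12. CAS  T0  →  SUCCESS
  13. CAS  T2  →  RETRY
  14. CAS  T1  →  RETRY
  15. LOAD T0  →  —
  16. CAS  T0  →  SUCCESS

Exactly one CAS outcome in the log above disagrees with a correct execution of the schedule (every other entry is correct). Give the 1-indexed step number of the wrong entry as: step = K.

Correct run:
T1 LOAD — after: cnt=2, r=2 — load
T2 LOAD — after: cnt=2, r=2 — load
T0 LOAD — after: cnt=2, r=2 — load
T1 CAS — after: cnt=3, r=2 — ok
T1 LOAD — after: cnt=3, r=3 — load
T1 CAS — after: cnt=4, r=3 — ok
T2 CAS — after: cnt=4, r=2 — retry
T1 LOAD — after: cnt=4, r=4 — load
T0 CAS — after: cnt=4, r=2 — retry
T0 LOAD — after: cnt=4, r=4 — load
T2 LOAD — after: cnt=4, r=4 — load
T0 CAS — after: cnt=5, r=4 — ok
T2 CAS — after: cnt=5, r=4 — retry
T1 CAS — after: cnt=5, r=4 — retry
T0 LOAD — after: cnt=5, r=5 — load
T0 CAS — after: cnt=6, r=5 — ok
Flip is step 7.

step = 7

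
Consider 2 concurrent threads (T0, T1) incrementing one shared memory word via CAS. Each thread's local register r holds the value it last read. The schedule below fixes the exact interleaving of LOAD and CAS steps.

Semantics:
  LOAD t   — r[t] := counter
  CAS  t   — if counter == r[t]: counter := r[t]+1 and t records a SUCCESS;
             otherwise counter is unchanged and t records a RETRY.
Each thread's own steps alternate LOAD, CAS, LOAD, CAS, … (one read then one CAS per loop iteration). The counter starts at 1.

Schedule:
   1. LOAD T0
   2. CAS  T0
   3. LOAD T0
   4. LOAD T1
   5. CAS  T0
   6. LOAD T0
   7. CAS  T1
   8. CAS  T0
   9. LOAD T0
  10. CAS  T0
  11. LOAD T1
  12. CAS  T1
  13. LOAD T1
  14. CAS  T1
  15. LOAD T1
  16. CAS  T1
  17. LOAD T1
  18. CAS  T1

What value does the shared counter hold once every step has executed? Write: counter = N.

step 1: T0 LOAD ⇒ load; ctr=1 reg=1
step 2: T0 CAS ⇒ ok; ctr=2 reg=1
step 3: T0 LOAD ⇒ load; ctr=2 reg=2
step 4: T1 LOAD ⇒ load; ctr=2 reg=2
step 5: T0 CAS ⇒ ok; ctr=3 reg=2
step 6: T0 LOAD ⇒ load; ctr=3 reg=3
step 7: T1 CAS ⇒ retry; ctr=3 reg=2
step 8: T0 CAS ⇒ ok; ctr=4 reg=3
step 9: T0 LOAD ⇒ load; ctr=4 reg=4
step 10: T0 CAS ⇒ ok; ctr=5 reg=4
step 11: T1 LOAD ⇒ load; ctr=5 reg=5
step 12: T1 CAS ⇒ ok; ctr=6 reg=5
step 13: T1 LOAD ⇒ load; ctr=6 reg=6
step 14: T1 CAS ⇒ ok; ctr=7 reg=6
step 15: T1 LOAD ⇒ load; ctr=7 reg=7
step 16: T1 CAS ⇒ ok; ctr=8 reg=7
step 17: T1 LOAD ⇒ load; ctr=8 reg=8
step 18: T1 CAS ⇒ ok; ctr=9 reg=8

counter = 9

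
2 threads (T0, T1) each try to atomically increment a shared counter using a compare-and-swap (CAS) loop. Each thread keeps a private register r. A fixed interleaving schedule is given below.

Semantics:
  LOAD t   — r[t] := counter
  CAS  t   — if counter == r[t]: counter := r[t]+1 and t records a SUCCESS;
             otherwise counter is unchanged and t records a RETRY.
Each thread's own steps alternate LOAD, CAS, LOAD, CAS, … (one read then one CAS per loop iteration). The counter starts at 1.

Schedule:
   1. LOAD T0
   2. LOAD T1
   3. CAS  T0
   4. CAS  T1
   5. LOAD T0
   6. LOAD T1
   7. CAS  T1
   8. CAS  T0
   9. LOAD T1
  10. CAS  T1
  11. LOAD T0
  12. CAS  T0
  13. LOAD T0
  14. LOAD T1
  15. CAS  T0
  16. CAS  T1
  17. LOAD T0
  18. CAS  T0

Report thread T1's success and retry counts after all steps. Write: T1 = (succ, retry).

[1] T0.load  rd  (counter 1, T0.r 1)
[2] T1.load  rd  (counter 1, T1.r 1)
[3] T0.cas  hit  (counter 2, T0.r 1)
[4] T1.cas  miss  (counter 2, T1.r 1)
[5] T0.load  rd  (counter 2, T0.r 2)
[6] T1.load  rd  (counter 2, T1.r 2)
[7] T1.cas  hit  (counter 3, T1.r 2)
[8] T0.cas  miss  (counter 3, T0.r 2)
[9] T1.load  rd  (counter 3, T1.r 3)
[10] T1.cas  hit  (counter 4, T1.r 3)
[11] T0.load  rd  (counter 4, T0.r 4)
[12] T0.cas  hit  (counter 5, T0.r 4)
[13] T0.load  rd  (counter 5, T0.r 5)
[14] T1.load  rd  (counter 5, T1.r 5)
[15] T0.cas  hit  (counter 6, T0.r 5)
[16] T1.cas  miss  (counter 6, T1.r 5)
[17] T0.load  rd  (counter 6, T0.r 6)
[18] T0.cas  hit  (counter 7, T0.r 6)

T1 = (2, 2)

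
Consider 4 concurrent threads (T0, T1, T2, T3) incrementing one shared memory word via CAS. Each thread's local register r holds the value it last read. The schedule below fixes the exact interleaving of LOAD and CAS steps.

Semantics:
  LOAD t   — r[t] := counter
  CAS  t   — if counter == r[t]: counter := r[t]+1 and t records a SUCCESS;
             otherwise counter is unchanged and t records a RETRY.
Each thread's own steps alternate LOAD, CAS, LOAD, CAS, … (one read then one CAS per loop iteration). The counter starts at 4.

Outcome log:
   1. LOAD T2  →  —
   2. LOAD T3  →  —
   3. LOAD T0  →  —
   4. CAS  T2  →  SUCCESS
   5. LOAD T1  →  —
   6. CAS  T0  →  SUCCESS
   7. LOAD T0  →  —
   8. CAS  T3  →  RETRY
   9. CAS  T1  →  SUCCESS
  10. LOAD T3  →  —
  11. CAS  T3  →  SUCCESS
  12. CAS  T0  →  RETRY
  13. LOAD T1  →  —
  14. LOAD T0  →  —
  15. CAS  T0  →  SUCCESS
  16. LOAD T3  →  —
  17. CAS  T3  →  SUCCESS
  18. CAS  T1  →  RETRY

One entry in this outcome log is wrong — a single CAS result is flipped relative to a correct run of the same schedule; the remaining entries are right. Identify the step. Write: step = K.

Re-executing:
step 1: T2 LOAD ⇒ load; ctr=4 reg=4
step 2: T3 LOAD ⇒ load; ctr=4 reg=4
step 3: T0 LOAD ⇒ load; ctr=4 reg=4
step 4: T2 CAS ⇒ ok; ctr=5 reg=4
step 5: T1 LOAD ⇒ load; ctr=5 reg=5
step 6: T0 CAS ⇒ retry; ctr=5 reg=4
step 7: T0 LOAD ⇒ load; ctr=5 reg=5
step 8: T3 CAS ⇒ retry; ctr=5 reg=4
step 9: T1 CAS ⇒ ok; ctr=6 reg=5
step 10: T3 LOAD ⇒ load; ctr=6 reg=6
step 11: T3 CAS ⇒ ok; ctr=7 reg=6
step 12: T0 CAS ⇒ retry; ctr=7 reg=5
step 13: T1 LOAD ⇒ load; ctr=7 reg=7
step 14: T0 LOAD ⇒ load; ctr=7 reg=7
step 15: T0 CAS ⇒ ok; ctr=8 reg=7
step 16: T3 LOAD ⇒ load; ctr=8 reg=8
step 17: T3 CAS ⇒ ok; ctr=9 reg=8
step 18: T1 CAS ⇒ retry; ctr=9 reg=7
Mismatch at 6.

step = 6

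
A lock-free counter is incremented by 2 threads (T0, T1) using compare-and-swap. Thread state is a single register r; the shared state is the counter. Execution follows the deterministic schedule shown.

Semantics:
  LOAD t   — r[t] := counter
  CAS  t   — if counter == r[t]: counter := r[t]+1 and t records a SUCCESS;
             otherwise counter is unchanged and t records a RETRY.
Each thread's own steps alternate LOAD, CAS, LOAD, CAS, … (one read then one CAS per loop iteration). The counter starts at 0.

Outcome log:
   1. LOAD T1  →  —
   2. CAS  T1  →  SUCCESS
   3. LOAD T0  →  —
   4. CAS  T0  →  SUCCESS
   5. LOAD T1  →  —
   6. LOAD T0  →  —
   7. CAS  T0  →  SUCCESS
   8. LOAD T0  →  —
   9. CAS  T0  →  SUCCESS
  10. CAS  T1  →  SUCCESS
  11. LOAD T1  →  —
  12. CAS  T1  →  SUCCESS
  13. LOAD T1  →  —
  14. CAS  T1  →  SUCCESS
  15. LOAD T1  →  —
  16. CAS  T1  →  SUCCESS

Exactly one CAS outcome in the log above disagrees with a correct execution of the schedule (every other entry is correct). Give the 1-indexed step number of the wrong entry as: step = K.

step = 10

Reference trace:
step 1: T1 LOAD ⇒ load; ctr=0 reg=0
step 2: T1 CAS ⇒ ok; ctr=1 reg=0
step 3: T0 LOAD ⇒ load; ctr=1 reg=1
step 4: T0 CAS ⇒ ok; ctr=2 reg=1
step 5: T1 LOAD ⇒ load; ctr=2 reg=2
step 6: T0 LOAD ⇒ load; ctr=2 reg=2
step 7: T0 CAS ⇒ ok; ctr=3 reg=2
step 8: T0 LOAD ⇒ load; ctr=3 reg=3
step 9: T0 CAS ⇒ ok; ctr=4 reg=3
step 10: T1 CAS ⇒ retry; ctr=4 reg=2
step 11: T1 LOAD ⇒ load; ctr=4 reg=4
step 12: T1 CAS ⇒ ok; ctr=5 reg=4
step 13: T1 LOAD ⇒ load; ctr=5 reg=5
step 14: T1 CAS ⇒ ok; ctr=6 reg=5
step 15: T1 LOAD ⇒ load; ctr=6 reg=6
step 16: T1 CAS ⇒ ok; ctr=7 reg=6
Flip is step 10.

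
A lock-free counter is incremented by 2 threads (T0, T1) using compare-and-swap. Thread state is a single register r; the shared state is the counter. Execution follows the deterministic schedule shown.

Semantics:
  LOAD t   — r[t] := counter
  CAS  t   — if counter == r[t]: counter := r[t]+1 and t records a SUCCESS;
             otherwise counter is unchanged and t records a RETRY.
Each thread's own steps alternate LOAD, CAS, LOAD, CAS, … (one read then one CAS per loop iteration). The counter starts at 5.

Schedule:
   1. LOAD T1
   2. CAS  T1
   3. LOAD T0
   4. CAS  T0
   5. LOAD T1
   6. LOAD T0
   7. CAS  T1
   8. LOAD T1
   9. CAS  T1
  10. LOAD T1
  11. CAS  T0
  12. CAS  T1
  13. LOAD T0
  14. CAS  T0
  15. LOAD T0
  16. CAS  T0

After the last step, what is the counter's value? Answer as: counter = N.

#1 T1 reads 5
#2 T1 CAS(5→6) writes; counter now 6
#3 T0 reads 6
#4 T0 CAS(6→7) writes; counter now 7
#5 T1 reads 7
#6 T0 reads 7
#7 T1 CAS(7→8) writes; counter now 8
#8 T1 reads 8
#9 T1 CAS(8→9) writes; counter now 9
#10 T1 reads 9
#11 T0 CAS(7→8) fails; counter now 9
#12 T1 CAS(9→10) writes; counter now 10
#13 T0 reads 10
#14 T0 CAS(10→11) writes; counter now 11
#15 T0 reads 11
#16 T0 CAS(11→12) writes; counter now 12

counter = 12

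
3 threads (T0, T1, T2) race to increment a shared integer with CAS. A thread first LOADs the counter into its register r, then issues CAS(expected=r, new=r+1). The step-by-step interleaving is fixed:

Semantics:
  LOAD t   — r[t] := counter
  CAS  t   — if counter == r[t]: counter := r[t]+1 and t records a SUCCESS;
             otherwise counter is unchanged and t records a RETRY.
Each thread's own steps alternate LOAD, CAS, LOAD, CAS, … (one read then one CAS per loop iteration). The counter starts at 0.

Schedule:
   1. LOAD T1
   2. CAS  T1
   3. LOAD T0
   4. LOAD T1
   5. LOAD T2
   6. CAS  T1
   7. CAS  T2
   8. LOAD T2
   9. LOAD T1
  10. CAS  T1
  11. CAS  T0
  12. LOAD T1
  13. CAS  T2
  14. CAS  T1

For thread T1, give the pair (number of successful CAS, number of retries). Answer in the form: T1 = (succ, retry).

1. LOAD T1 → mem=0 r[T1]=0 [LOAD]
2. CAS T1 → mem=1 r[T1]=0 [OK]
3. LOAD T0 → mem=1 r[T0]=1 [LOAD]
4. LOAD T1 → mem=1 r[T1]=1 [LOAD]
5. LOAD T2 → mem=1 r[T2]=1 [LOAD]
6. CAS T1 → mem=2 r[T1]=1 [OK]
7. CAS T2 → mem=2 r[T2]=1 [RETRY]
8. LOAD T2 → mem=2 r[T2]=2 [LOAD]
9. LOAD T1 → mem=2 r[T1]=2 [LOAD]
10. CAS T1 → mem=3 r[T1]=2 [OK]
11. CAS T0 → mem=3 r[T0]=1 [RETRY]
12. LOAD T1 → mem=3 r[T1]=3 [LOAD]
13. CAS T2 → mem=3 r[T2]=2 [RETRY]
14. CAS T1 → mem=4 r[T1]=3 [OK]

T1 = (4, 0)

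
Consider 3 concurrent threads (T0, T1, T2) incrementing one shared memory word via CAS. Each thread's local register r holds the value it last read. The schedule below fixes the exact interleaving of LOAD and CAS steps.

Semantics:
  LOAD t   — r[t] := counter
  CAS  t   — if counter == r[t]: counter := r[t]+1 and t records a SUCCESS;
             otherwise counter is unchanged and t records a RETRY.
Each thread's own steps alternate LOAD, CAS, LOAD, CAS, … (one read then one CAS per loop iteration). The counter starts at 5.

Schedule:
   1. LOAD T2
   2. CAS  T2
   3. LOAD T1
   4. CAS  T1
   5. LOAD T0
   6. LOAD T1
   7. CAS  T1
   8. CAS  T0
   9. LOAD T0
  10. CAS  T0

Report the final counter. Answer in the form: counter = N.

step 1: T2 LOAD ⇒ load; ctr=5 reg=5
step 2: T2 CAS ⇒ ok; ctr=6 reg=5
step 3: T1 LOAD ⇒ load; ctr=6 reg=6
step 4: T1 CAS ⇒ ok; ctr=7 reg=6
step 5: T0 LOAD ⇒ load; ctr=7 reg=7
step 6: T1 LOAD ⇒ load; ctr=7 reg=7
step 7: T1 CAS ⇒ ok; ctr=8 reg=7
step 8: T0 CAS ⇒ retry; ctr=8 reg=7
step 9: T0 LOAD ⇒ load; ctr=8 reg=8
step 10: T0 CAS ⇒ ok; ctr=9 reg=8

counter = 9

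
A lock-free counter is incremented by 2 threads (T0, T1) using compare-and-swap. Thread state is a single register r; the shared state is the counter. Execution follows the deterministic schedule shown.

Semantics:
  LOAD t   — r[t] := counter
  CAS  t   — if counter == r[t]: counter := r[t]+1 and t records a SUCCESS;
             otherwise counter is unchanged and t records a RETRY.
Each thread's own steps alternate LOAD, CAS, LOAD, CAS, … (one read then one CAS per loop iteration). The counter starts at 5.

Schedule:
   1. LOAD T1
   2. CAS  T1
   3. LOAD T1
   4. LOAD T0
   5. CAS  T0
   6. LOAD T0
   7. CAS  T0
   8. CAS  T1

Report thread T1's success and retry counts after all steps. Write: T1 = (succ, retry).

T1 = (1, 1)

#1 T1 reads 5
#2 T1 CAS(5→6) writes; counter now 6
#3 T1 reads 6
#4 T0 reads 6
#5 T0 CAS(6→7) writes; counter now 7
#6 T0 reads 7
#7 T0 CAS(7→8) writes; counter now 8
#8 T1 CAS(6→7) fails; counter now 8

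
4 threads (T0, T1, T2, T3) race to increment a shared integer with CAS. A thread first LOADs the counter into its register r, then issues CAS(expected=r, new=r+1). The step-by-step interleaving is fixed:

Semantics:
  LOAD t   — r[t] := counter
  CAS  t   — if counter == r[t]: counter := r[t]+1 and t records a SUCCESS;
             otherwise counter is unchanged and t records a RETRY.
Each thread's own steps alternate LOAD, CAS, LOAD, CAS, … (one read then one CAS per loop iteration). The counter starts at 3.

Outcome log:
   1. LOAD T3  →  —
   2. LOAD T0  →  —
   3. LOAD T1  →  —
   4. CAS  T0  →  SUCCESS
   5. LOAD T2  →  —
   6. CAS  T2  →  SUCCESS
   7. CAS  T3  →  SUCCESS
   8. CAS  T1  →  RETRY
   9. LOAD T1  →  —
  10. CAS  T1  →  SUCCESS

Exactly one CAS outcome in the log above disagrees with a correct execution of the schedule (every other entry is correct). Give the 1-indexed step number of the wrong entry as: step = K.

Re-executing:
1. LOAD T3 → mem=3 r[T3]=3 [LOAD]
2. LOAD T0 → mem=3 r[T0]=3 [LOAD]
3. LOAD T1 → mem=3 r[T1]=3 [LOAD]
4. CAS T0 → mem=4 r[T0]=3 [OK]
5. LOAD T2 → mem=4 r[T2]=4 [LOAD]
6. CAS T2 → mem=5 r[T2]=4 [OK]
7. CAS T3 → mem=5 r[T3]=3 [RETRY]
8. CAS T1 → mem=5 r[T1]=3 [RETRY]
9. LOAD T1 → mem=5 r[T1]=5 [LOAD]
10. CAS T1 → mem=6 r[T1]=5 [OK]
Log disagrees first at step 7.

step = 7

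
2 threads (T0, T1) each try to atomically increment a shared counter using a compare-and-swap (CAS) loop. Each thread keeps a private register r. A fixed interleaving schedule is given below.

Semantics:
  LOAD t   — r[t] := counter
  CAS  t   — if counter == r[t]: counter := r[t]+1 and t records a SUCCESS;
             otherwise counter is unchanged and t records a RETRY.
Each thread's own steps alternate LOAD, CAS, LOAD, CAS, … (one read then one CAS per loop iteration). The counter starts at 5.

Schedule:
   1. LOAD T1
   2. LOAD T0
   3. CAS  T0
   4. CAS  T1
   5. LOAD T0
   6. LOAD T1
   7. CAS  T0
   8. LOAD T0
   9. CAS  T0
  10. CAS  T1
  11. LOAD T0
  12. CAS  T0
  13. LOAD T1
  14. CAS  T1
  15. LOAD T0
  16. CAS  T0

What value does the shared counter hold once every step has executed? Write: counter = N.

counter = 11

[1] T1.load  rd  (counter 5, T1.r 5)
[2] T0.load  rd  (counter 5, T0.r 5)
[3] T0.cas  hit  (counter 6, T0.r 5)
[4] T1.cas  miss  (counter 6, T1.r 5)
[5] T0.load  rd  (counter 6, T0.r 6)
[6] T1.load  rd  (counter 6, T1.r 6)
[7] T0.cas  hit  (counter 7, T0.r 6)
[8] T0.load  rd  (counter 7, T0.r 7)
[9] T0.cas  hit  (counter 8, T0.r 7)
[10] T1.cas  miss  (counter 8, T1.r 6)
[11] T0.load  rd  (counter 8, T0.r 8)
[12] T0.cas  hit  (counter 9, T0.r 8)
[13] T1.load  rd  (counter 9, T1.r 9)
[14] T1.cas  hit  (counter 10, T1.r 9)
[15] T0.load  rd  (counter 10, T0.r 10)
[16] T0.cas  hit  (counter 11, T0.r 10)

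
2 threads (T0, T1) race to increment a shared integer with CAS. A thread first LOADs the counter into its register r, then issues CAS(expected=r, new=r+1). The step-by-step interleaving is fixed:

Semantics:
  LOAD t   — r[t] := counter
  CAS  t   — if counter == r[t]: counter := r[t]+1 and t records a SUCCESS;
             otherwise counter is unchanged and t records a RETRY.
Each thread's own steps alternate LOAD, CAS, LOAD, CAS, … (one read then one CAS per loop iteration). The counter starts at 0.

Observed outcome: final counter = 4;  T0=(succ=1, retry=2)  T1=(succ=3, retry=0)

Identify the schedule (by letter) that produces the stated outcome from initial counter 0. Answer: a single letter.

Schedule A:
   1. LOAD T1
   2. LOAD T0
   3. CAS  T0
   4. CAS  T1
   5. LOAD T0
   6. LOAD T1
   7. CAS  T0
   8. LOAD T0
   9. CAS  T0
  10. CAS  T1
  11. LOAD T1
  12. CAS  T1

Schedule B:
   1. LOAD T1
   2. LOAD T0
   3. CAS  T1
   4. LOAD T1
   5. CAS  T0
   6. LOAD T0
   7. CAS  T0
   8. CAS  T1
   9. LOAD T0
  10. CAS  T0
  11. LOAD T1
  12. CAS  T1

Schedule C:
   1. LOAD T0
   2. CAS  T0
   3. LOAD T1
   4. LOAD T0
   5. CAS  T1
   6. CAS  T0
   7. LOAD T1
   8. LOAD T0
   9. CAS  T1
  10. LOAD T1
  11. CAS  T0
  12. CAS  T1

C

Tracing schedule C:
#1 T0 reads 0
#2 T0 CAS(0→1) writes; counter now 1
#3 T1 reads 1
#4 T0 reads 1
#5 T1 CAS(1→2) writes; counter now 2
#6 T0 CAS(1→2) fails; counter now 2
#7 T1 reads 2
#8 T0 reads 2
#9 T1 CAS(2→3) writes; counter now 3
#10 T1 reads 3
#11 T0 CAS(2→3) fails; counter now 3
#12 T1 CAS(3→4) writes; counter now 4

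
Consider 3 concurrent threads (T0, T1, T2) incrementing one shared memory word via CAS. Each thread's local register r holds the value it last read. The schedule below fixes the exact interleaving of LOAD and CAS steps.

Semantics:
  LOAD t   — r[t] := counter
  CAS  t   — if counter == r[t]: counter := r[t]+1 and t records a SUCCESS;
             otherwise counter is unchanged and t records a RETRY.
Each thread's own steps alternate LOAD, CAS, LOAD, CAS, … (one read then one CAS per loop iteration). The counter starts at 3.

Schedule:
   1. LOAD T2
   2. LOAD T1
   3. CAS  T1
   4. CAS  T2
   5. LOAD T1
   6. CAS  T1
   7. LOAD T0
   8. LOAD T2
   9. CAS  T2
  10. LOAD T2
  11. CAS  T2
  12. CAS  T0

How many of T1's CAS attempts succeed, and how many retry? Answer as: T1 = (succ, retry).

#1 T2 reads 3
#2 T1 reads 3
#3 T1 CAS(3→4) writes; counter now 4
#4 T2 CAS(3→4) fails; counter now 4
#5 T1 reads 4
#6 T1 CAS(4→5) writes; counter now 5
#7 T0 reads 5
#8 T2 reads 5
#9 T2 CAS(5→6) writes; counter now 6
#10 T2 reads 6
#11 T2 CAS(6→7) writes; counter now 7
#12 T0 CAS(5→6) fails; counter now 7

T1 = (2, 0)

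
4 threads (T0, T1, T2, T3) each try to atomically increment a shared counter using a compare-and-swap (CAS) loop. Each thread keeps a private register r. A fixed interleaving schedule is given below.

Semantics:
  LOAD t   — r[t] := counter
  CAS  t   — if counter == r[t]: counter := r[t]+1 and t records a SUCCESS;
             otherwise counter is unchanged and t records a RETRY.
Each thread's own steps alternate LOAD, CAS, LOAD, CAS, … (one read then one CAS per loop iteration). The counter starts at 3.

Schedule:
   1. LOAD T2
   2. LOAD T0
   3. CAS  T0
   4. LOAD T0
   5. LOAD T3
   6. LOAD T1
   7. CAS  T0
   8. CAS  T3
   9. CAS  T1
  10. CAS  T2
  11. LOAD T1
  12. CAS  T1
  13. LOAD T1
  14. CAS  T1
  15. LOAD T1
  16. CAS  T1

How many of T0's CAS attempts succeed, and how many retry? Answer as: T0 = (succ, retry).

T2 LOAD — after: cnt=3, r=3 — load
T0 LOAD — after: cnt=3, r=3 — load
T0 CAS — after: cnt=4, r=3 — ok
T0 LOAD — after: cnt=4, r=4 — load
T3 LOAD — after: cnt=4, r=4 — load
T1 LOAD — after: cnt=4, r=4 — load
T0 CAS — after: cnt=5, r=4 — ok
T3 CAS — after: cnt=5, r=4 — retry
T1 CAS — after: cnt=5, r=4 — retry
T2 CAS — after: cnt=5, r=3 — retry
T1 LOAD — after: cnt=5, r=5 — load
T1 CAS — after: cnt=6, r=5 — ok
T1 LOAD — after: cnt=6, r=6 — load
T1 CAS — after: cnt=7, r=6 — ok
T1 LOAD — after: cnt=7, r=7 — load
T1 CAS — after: cnt=8, r=7 — ok

T0 = (2, 0)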